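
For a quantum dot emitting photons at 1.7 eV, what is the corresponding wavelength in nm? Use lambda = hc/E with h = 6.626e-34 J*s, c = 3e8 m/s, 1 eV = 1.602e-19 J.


Convert energy: E = 1.7 eV = 1.7 * 1.602e-19 = 2.7234e-19 J
lambda = h*c / E = 6.626e-34 * 3e8 / 2.7234e-19
lambda = 7.29896e-07 m = 729.9 nm

729.9


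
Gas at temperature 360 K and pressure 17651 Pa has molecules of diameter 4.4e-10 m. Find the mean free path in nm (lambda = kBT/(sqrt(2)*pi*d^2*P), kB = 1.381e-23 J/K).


Mean free path: lambda = kB*T / (sqrt(2) * pi * d^2 * P)
lambda = 1.381e-23 * 360 / (sqrt(2) * pi * (4.4e-10)^2 * 17651)
lambda = 3.27459e-07 m
lambda = 327.46 nm

327.46


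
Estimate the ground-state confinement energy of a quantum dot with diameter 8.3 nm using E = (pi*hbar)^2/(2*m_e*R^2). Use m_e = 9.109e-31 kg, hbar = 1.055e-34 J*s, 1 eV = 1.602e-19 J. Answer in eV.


Radius R = 8.3/2 = 4.15 nm = 4.15e-09 m
E = (pi * 1.055e-34)^2 / (2 * 9.109e-31 * (4.15e-09)^2)
E(J) = 3.50113e-21
E = E(J) / 1.602e-19 = 0.0219 eV

0.0219


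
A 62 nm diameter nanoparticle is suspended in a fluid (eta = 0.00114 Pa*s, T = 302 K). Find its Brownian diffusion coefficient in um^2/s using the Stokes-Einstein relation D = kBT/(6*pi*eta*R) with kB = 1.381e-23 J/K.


Radius R = 62/2 = 31 nm = 3.1e-08 m
D = kB*T / (6*pi*eta*R)
D = 1.381e-23 * 302 / (6 * pi * 0.00114 * 3.1e-08)
D = 6.26085e-12 m^2/s = 6.261 um^2/s

6.261


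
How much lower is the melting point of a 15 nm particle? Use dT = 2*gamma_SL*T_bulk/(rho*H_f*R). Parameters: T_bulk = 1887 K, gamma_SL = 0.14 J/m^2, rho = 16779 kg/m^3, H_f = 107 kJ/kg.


Radius R = 15/2 = 7.5 nm = 7.5e-09 m
Convert H_f = 107 kJ/kg = 107000 J/kg
dT = 2 * gamma_SL * T_bulk / (rho * H_f * R)
dT = 2 * 0.14 * 1887 / (16779 * 107000 * 7.5e-09)
dT = 39.2 K

39.2


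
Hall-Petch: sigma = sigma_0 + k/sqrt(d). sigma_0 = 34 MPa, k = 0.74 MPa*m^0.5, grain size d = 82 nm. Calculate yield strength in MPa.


d = 82 nm = 8.2e-08 m
sqrt(d) = 0.0002863564
Hall-Petch contribution = k / sqrt(d) = 0.74 / 0.0002863564 = 2584.2 MPa
sigma = sigma_0 + k/sqrt(d) = 34 + 2584.2 = 2618.2 MPa

2618.2


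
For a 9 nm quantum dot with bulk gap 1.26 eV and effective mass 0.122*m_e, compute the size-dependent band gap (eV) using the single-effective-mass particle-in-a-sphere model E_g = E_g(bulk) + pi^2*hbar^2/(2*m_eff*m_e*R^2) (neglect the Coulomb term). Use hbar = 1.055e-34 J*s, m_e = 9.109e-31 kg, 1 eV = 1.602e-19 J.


Radius R = 9/2 nm = 4.5e-09 m
Confinement energy dE = pi^2 * hbar^2 / (2 * m_eff * m_e * R^2)
dE = pi^2 * (1.055e-34)^2 / (2 * 0.122 * 9.109e-31 * (4.5e-09)^2) J, divided by 1.602e-19 J/eV
dE = 0.1524 eV
Total band gap = E_g(bulk) + dE = 1.26 + 0.1524 = 1.4124 eV

1.4124


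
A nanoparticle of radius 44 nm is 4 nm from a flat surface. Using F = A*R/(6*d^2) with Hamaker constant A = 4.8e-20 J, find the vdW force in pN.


Convert to SI: R = 44 nm = 4.4e-08 m, d = 4 nm = 4e-09 m
F = A * R / (6 * d^2)
F = 4.8e-20 * 4.4e-08 / (6 * (4e-09)^2)
F = 2.2e-11 N = 22.0 pN

22.0


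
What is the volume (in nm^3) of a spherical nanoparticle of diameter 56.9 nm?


Radius r = 56.9/2 = 28.45 nm
Volume V = (4/3) * pi * r^3
V = (4/3) * pi * (28.45)^3
V = 96457.37 nm^3

96457.37


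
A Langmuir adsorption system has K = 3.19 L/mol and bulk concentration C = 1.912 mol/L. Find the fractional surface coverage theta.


Langmuir isotherm: theta = K*C / (1 + K*C)
K*C = 3.19 * 1.912 = 6.09928
theta = 6.09928 / (1 + 6.09928) = 6.09928 / 7.09928
theta = 0.8591

0.8591


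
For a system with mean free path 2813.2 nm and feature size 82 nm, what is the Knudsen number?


Knudsen number Kn = lambda / L
Kn = 2813.2 / 82
Kn = 34.3073

34.3073


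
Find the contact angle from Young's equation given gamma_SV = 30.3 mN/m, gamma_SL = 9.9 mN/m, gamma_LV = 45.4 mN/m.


cos(theta) = (gamma_SV - gamma_SL) / gamma_LV
cos(theta) = (30.3 - 9.9) / 45.4
cos(theta) = 0.449339
theta = arccos(0.449339) = 63.3 degrees

63.3


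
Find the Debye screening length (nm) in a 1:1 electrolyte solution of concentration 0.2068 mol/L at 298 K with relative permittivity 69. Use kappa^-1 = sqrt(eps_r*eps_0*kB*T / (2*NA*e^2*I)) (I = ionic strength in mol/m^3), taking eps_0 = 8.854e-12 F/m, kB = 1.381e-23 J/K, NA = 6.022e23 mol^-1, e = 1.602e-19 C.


Ionic strength I = 0.2068 * 1^2 * 1000 = 206.8 mol/m^3
kappa^-1 = sqrt(69 * 8.854e-12 * 1.381e-23 * 298 / (2 * 6.022e23 * (1.602e-19)^2 * 206.8))
kappa^-1 = 0.627 nm

0.627


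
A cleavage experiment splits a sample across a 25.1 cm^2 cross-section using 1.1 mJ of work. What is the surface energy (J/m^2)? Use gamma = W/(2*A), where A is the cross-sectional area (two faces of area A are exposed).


Convert: A = 25.1 cm^2 = 0.00251 m^2, W = 1.1 mJ = 0.0011 J
Cleaving exposes two faces of area A, so total new surface = 2*A and gamma = W / (2*A)
gamma = 0.0011 / (2 * 0.00251)
gamma = 0.219 J/m^2

0.219


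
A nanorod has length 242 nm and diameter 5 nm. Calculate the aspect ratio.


Aspect ratio AR = length / diameter
AR = 242 / 5
AR = 48.4

48.4


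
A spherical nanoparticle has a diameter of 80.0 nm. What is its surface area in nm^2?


Radius r = 80.0/2 = 40 nm
Surface area SA = 4 * pi * r^2
SA = 4 * pi * (40)^2
SA = 20106.19 nm^2

20106.19


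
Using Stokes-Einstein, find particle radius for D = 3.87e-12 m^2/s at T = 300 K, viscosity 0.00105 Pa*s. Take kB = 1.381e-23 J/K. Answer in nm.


Stokes-Einstein: R = kB*T / (6*pi*eta*D)
R = 1.381e-23 * 300 / (6 * pi * 0.00105 * 3.87e-12)
R = 5.40896e-08 m = 54.09 nm

54.09


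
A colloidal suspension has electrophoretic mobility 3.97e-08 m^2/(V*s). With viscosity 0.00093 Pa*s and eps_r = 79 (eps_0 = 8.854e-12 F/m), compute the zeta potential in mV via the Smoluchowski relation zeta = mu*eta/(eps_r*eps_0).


Smoluchowski equation: zeta = mu * eta / (eps_r * eps_0)
zeta = 3.97e-08 * 0.00093 / (79 * 8.854e-12)
zeta = 0.052785 V = 52.78 mV

52.78


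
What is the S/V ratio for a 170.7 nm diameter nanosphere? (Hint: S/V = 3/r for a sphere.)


Radius r = 170.7/2 = 85.35 nm
S/V = 3 / r = 3 / 85.35
S/V = 0.0351 nm^-1

0.0351


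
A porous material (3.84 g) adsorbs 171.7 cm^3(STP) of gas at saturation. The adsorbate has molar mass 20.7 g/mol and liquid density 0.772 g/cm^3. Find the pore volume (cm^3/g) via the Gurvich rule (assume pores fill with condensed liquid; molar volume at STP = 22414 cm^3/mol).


Moles adsorbed n = V_ads / 22414 = 171.7 / 22414 = 7.660391e-03 mol
Liquid volume V_liq = n * M / rho_liq = 7.660391e-03 * 20.7 / 0.772 = 0.20540 cm^3
Specific pore volume V_pore = V_liq / m_sample = 0.20540 / 3.84
V_pore = 0.0535 cm^3/g

0.0535


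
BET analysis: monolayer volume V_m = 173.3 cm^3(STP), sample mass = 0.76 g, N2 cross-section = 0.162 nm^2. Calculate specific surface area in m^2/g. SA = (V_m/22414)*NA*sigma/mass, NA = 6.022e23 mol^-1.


Number of moles in monolayer = V_m / 22414 = 173.3 / 22414 = 0.00773177
Number of molecules = moles * NA = 0.00773177 * 6.022e23
SA = molecules * sigma / mass
SA = (173.3 / 22414) * 6.022e23 * 0.162e-18 / 0.76
SA = 992.5 m^2/g

992.5


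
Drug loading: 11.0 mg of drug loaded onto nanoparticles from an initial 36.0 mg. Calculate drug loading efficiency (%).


Drug loading efficiency = (drug loaded / drug initial) * 100
DLE = 11.0 / 36.0 * 100
DLE = 0.3056 * 100
DLE = 30.56%

30.56


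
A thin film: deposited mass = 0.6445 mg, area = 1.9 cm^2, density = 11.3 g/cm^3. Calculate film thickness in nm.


Convert: m = 0.6445 mg = 6.4450e-07 kg, A = 1.9 cm^2 = 1.9000e-04 m^2, rho = 11.3 g/cm^3 = 11300 kg/m^3
t = m / (A * rho)
t = 6.4450e-07 / (1.9000e-04 * 11300)
t = 3.0019e-07 m = 300.2 nm

300.2


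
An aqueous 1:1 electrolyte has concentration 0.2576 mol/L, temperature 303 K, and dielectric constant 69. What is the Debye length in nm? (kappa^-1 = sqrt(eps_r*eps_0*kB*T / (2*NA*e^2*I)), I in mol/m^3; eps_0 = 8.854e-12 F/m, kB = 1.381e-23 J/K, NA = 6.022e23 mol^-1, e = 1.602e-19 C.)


Ionic strength I = 0.2576 * 1^2 * 1000 = 257.6 mol/m^3
kappa^-1 = sqrt(69 * 8.854e-12 * 1.381e-23 * 303 / (2 * 6.022e23 * (1.602e-19)^2 * 257.6))
kappa^-1 = 0.567 nm

0.567


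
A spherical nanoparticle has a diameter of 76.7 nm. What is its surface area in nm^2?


Radius r = 76.7/2 = 38.35 nm
Surface area SA = 4 * pi * r^2
SA = 4 * pi * (38.35)^2
SA = 18481.64 nm^2

18481.64


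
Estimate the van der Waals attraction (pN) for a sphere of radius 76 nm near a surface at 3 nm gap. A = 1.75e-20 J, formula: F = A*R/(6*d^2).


Convert to SI: R = 76 nm = 7.6e-08 m, d = 3 nm = 3e-09 m
F = A * R / (6 * d^2)
F = 1.75e-20 * 7.6e-08 / (6 * (3e-09)^2)
F = 2.46296e-11 N = 24.63 pN

24.63


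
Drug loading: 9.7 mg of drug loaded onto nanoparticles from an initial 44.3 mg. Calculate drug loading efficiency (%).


Drug loading efficiency = (drug loaded / drug initial) * 100
DLE = 9.7 / 44.3 * 100
DLE = 0.219 * 100
DLE = 21.9%

21.9


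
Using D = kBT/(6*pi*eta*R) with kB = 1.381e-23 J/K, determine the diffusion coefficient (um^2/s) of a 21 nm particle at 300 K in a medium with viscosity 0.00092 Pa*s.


Radius R = 21/2 = 10.5 nm = 1.05e-08 m
D = kB*T / (6*pi*eta*R)
D = 1.381e-23 * 300 / (6 * pi * 0.00092 * 1.05e-08)
D = 2.27529e-11 m^2/s = 22.753 um^2/s

22.753


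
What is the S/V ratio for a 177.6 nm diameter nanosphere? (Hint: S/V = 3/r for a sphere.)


Radius r = 177.6/2 = 88.8 nm
S/V = 3 / r = 3 / 88.8
S/V = 0.0338 nm^-1

0.0338


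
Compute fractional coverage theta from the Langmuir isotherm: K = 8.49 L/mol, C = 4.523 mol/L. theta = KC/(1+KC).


Langmuir isotherm: theta = K*C / (1 + K*C)
K*C = 8.49 * 4.523 = 38.40027
theta = 38.40027 / (1 + 38.40027) = 38.40027 / 39.40027
theta = 0.9746

0.9746


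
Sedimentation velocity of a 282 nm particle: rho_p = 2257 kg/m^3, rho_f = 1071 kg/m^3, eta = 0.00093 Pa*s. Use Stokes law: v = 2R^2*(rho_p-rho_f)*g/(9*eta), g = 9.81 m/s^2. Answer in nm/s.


Radius R = 282/2 nm = 1.41e-07 m
Density difference = 2257 - 1071 = 1186 kg/m^3
v = 2 * R^2 * (rho_p - rho_f) * g / (9 * eta)
v = 2 * (1.41e-07)^2 * 1186 * 9.81 / (9 * 0.00093)
v = 5.52709e-08 m/s = 55.2709 nm/s

55.2709


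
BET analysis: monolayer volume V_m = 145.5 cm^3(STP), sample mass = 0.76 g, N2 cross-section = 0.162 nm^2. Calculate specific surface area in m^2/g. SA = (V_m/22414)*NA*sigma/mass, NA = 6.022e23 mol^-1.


Number of moles in monolayer = V_m / 22414 = 145.5 / 22414 = 0.00649148
Number of molecules = moles * NA = 0.00649148 * 6.022e23
SA = molecules * sigma / mass
SA = (145.5 / 22414) * 6.022e23 * 0.162e-18 / 0.76
SA = 833.3 m^2/g

833.3


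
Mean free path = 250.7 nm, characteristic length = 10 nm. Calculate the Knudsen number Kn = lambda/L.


Knudsen number Kn = lambda / L
Kn = 250.7 / 10
Kn = 25.07

25.07


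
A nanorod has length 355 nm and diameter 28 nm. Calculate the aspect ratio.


Aspect ratio AR = length / diameter
AR = 355 / 28
AR = 12.68

12.68


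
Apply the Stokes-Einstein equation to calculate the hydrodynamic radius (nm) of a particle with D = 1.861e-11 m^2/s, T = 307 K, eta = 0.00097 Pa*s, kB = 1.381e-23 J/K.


Stokes-Einstein: R = kB*T / (6*pi*eta*D)
R = 1.381e-23 * 307 / (6 * pi * 0.00097 * 1.861e-11)
R = 1.24599e-08 m = 12.46 nm

12.46


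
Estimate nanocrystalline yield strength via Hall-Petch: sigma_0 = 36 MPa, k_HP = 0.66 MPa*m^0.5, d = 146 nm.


d = 146 nm = 1.46e-07 m
sqrt(d) = 0.0003820995
Hall-Petch contribution = k / sqrt(d) = 0.66 / 0.0003820995 = 1727.3 MPa
sigma = sigma_0 + k/sqrt(d) = 36 + 1727.3 = 1763.3 MPa

1763.3


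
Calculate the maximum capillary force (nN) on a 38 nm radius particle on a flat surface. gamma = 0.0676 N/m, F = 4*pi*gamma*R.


Convert radius: R = 38 nm = 3.8e-08 m
F = 4 * pi * gamma * R
F = 4 * pi * 0.0676 * 3.8e-08
F = 3.22805e-08 N = 32.2805 nN

32.2805


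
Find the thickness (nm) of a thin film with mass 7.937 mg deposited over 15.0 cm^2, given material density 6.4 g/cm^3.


Convert: m = 7.937 mg = 7.9370e-06 kg, A = 15.0 cm^2 = 1.5000e-03 m^2, rho = 6.4 g/cm^3 = 6400 kg/m^3
t = m / (A * rho)
t = 7.9370e-06 / (1.5000e-03 * 6400)
t = 8.2677e-07 m = 826.8 nm

826.8


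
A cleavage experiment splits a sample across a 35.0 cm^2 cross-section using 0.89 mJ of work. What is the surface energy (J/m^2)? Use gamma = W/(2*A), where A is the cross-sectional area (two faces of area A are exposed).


Convert: A = 35.0 cm^2 = 0.0035 m^2, W = 0.89 mJ = 0.00089 J
Cleaving exposes two faces of area A, so total new surface = 2*A and gamma = W / (2*A)
gamma = 0.00089 / (2 * 0.0035)
gamma = 0.127 J/m^2

0.127


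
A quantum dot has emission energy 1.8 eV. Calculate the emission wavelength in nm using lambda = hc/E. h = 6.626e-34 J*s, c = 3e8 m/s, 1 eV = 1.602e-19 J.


Convert energy: E = 1.8 eV = 1.8 * 1.602e-19 = 2.8836e-19 J
lambda = h*c / E = 6.626e-34 * 3e8 / 2.8836e-19
lambda = 6.89347e-07 m = 689.3 nm

689.3


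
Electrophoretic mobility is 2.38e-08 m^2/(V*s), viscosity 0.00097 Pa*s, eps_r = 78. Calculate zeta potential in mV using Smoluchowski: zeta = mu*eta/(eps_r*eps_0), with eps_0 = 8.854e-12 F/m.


Smoluchowski equation: zeta = mu * eta / (eps_r * eps_0)
zeta = 2.38e-08 * 0.00097 / (78 * 8.854e-12)
zeta = 0.033428 V = 33.43 mV

33.43


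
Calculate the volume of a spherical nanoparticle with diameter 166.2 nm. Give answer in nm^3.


Radius r = 166.2/2 = 83.1 nm
Volume V = (4/3) * pi * r^3
V = (4/3) * pi * (83.1)^3
V = 2403763.19 nm^3

2403763.19


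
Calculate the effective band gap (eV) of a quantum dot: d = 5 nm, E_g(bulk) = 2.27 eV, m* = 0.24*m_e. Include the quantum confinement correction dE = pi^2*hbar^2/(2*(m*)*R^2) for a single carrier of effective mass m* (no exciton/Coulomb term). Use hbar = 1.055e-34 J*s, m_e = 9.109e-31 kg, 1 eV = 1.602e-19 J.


Radius R = 5/2 nm = 2.5e-09 m
Confinement energy dE = pi^2 * hbar^2 / (2 * m_eff * m_e * R^2)
dE = pi^2 * (1.055e-34)^2 / (2 * 0.24 * 9.109e-31 * (2.5e-09)^2) J, divided by 1.602e-19 J/eV
dE = 0.2509 eV
Total band gap = E_g(bulk) + dE = 2.27 + 0.2509 = 2.5209 eV

2.5209


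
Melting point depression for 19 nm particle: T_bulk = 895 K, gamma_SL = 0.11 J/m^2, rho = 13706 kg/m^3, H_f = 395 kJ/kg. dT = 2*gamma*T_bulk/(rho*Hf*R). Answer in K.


Radius R = 19/2 = 9.5 nm = 9.5e-09 m
Convert H_f = 395 kJ/kg = 395000 J/kg
dT = 2 * gamma_SL * T_bulk / (rho * H_f * R)
dT = 2 * 0.11 * 895 / (13706 * 395000 * 9.5e-09)
dT = 3.8 K

3.8


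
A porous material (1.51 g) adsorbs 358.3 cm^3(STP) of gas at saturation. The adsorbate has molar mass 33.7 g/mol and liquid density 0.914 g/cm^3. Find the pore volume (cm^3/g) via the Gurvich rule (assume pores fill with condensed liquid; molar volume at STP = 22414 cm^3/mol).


Moles adsorbed n = V_ads / 22414 = 358.3 / 22414 = 1.598554e-02 mol
Liquid volume V_liq = n * M / rho_liq = 1.598554e-02 * 33.7 / 0.914 = 0.58940 cm^3
Specific pore volume V_pore = V_liq / m_sample = 0.58940 / 1.51
V_pore = 0.3903 cm^3/g

0.3903


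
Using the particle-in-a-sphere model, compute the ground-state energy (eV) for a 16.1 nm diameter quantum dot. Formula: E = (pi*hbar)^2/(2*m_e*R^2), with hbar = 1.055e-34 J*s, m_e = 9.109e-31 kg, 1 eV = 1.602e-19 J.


Radius R = 16.1/2 = 8.05 nm = 8.05e-09 m
E = (pi * 1.055e-34)^2 / (2 * 9.109e-31 * (8.05e-09)^2)
E(J) = 9.30491e-22
E = E(J) / 1.602e-19 = 0.0058 eV

0.0058


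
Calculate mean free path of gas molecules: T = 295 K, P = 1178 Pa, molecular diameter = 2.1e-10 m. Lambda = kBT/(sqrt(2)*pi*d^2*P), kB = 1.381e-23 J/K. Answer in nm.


Mean free path: lambda = kB*T / (sqrt(2) * pi * d^2 * P)
lambda = 1.381e-23 * 295 / (sqrt(2) * pi * (2.1e-10)^2 * 1178)
lambda = 1.76509e-05 m
lambda = 17650.9 nm

17650.9


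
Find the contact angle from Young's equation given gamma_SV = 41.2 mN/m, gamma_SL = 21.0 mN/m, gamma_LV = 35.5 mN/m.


cos(theta) = (gamma_SV - gamma_SL) / gamma_LV
cos(theta) = (41.2 - 21.0) / 35.5
cos(theta) = 0.569014
theta = arccos(0.569014) = 55.32 degrees

55.32


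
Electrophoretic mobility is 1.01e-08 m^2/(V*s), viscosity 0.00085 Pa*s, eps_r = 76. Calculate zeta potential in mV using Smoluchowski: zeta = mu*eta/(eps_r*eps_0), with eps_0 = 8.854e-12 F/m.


Smoluchowski equation: zeta = mu * eta / (eps_r * eps_0)
zeta = 1.01e-08 * 0.00085 / (76 * 8.854e-12)
zeta = 0.012758 V = 12.76 mV

12.76


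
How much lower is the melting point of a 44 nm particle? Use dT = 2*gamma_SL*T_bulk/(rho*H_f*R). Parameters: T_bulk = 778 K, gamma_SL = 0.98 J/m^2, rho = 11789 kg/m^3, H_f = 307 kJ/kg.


Radius R = 44/2 = 22 nm = 2.2e-08 m
Convert H_f = 307 kJ/kg = 307000 J/kg
dT = 2 * gamma_SL * T_bulk / (rho * H_f * R)
dT = 2 * 0.98 * 778 / (11789 * 307000 * 2.2e-08)
dT = 19.2 K

19.2


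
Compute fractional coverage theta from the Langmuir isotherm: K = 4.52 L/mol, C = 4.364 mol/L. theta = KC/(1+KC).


Langmuir isotherm: theta = K*C / (1 + K*C)
K*C = 4.52 * 4.364 = 19.72528
theta = 19.72528 / (1 + 19.72528) = 19.72528 / 20.72528
theta = 0.9517

0.9517


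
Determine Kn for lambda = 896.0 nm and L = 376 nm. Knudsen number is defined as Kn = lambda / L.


Knudsen number Kn = lambda / L
Kn = 896.0 / 376
Kn = 2.383

2.383


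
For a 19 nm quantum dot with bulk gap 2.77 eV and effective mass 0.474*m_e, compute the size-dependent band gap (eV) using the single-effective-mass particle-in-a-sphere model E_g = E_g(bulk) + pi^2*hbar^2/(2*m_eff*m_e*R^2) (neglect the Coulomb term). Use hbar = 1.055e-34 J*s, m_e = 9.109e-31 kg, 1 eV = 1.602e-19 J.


Radius R = 19/2 nm = 9.5e-09 m
Confinement energy dE = pi^2 * hbar^2 / (2 * m_eff * m_e * R^2)
dE = pi^2 * (1.055e-34)^2 / (2 * 0.474 * 9.109e-31 * (9.5e-09)^2) J, divided by 1.602e-19 J/eV
dE = 0.0088 eV
Total band gap = E_g(bulk) + dE = 2.77 + 0.0088 = 2.7788 eV

2.7788


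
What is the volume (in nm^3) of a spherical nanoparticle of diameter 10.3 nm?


Radius r = 10.3/2 = 5.15 nm
Volume V = (4/3) * pi * r^3
V = (4/3) * pi * (5.15)^3
V = 572.15 nm^3

572.15


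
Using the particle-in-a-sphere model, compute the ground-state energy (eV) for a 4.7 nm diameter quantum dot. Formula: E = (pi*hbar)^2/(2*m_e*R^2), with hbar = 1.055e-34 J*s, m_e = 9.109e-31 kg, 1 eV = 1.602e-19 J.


Radius R = 4.7/2 = 2.35 nm = 2.35e-09 m
E = (pi * 1.055e-34)^2 / (2 * 9.109e-31 * (2.35e-09)^2)
E(J) = 1.09186e-20
E = E(J) / 1.602e-19 = 0.0682 eV

0.0682


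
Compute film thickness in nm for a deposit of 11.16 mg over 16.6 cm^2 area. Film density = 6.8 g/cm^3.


Convert: m = 11.16 mg = 1.1160e-05 kg, A = 16.6 cm^2 = 1.6600e-03 m^2, rho = 6.8 g/cm^3 = 6800 kg/m^3
t = m / (A * rho)
t = 1.1160e-05 / (1.6600e-03 * 6800)
t = 9.8866e-07 m = 988.7 nm

988.7


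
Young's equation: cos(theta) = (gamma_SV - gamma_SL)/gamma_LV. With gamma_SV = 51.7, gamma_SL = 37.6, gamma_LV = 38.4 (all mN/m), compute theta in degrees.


cos(theta) = (gamma_SV - gamma_SL) / gamma_LV
cos(theta) = (51.7 - 37.6) / 38.4
cos(theta) = 0.367188
theta = arccos(0.367188) = 68.46 degrees

68.46


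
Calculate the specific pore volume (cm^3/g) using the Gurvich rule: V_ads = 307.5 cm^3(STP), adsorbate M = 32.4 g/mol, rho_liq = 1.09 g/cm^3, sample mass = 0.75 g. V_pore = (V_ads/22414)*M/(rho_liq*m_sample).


Moles adsorbed n = V_ads / 22414 = 307.5 / 22414 = 1.371910e-02 mol
Liquid volume V_liq = n * M / rho_liq = 1.371910e-02 * 32.4 / 1.09 = 0.40780 cm^3
Specific pore volume V_pore = V_liq / m_sample = 0.40780 / 0.75
V_pore = 0.5437 cm^3/g

0.5437


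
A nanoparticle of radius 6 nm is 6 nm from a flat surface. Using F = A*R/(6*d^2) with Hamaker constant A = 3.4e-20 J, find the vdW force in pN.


Convert to SI: R = 6 nm = 6e-09 m, d = 6 nm = 6e-09 m
F = A * R / (6 * d^2)
F = 3.4e-20 * 6e-09 / (6 * (6e-09)^2)
F = 9.44444e-13 N = 0.944 pN

0.944


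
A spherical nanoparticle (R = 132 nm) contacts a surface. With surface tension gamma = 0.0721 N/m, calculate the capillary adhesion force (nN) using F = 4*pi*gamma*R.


Convert radius: R = 132 nm = 1.32e-07 m
F = 4 * pi * gamma * R
F = 4 * pi * 0.0721 * 1.32e-07
F = 1.19597e-07 N = 119.5967 nN

119.5967


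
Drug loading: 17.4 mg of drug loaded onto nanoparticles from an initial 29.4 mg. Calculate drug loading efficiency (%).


Drug loading efficiency = (drug loaded / drug initial) * 100
DLE = 17.4 / 29.4 * 100
DLE = 0.5918 * 100
DLE = 59.18%

59.18


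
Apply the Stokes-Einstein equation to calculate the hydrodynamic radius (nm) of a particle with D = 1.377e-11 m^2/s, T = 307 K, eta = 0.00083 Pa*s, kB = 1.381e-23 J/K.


Stokes-Einstein: R = kB*T / (6*pi*eta*D)
R = 1.381e-23 * 307 / (6 * pi * 0.00083 * 1.377e-11)
R = 1.96797e-08 m = 19.68 nm

19.68


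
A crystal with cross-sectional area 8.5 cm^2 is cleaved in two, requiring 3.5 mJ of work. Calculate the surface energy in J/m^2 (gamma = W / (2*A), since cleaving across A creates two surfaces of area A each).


Convert: A = 8.5 cm^2 = 0.00085 m^2, W = 3.5 mJ = 0.0035 J
Cleaving exposes two faces of area A, so total new surface = 2*A and gamma = W / (2*A)
gamma = 0.0035 / (2 * 0.00085)
gamma = 2.059 J/m^2

2.059


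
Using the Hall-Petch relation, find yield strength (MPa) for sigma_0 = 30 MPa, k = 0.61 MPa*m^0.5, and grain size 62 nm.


d = 62 nm = 6.2e-08 m
sqrt(d) = 0.000248998
Hall-Petch contribution = k / sqrt(d) = 0.61 / 0.000248998 = 2449.8 MPa
sigma = sigma_0 + k/sqrt(d) = 30 + 2449.8 = 2479.8 MPa

2479.8


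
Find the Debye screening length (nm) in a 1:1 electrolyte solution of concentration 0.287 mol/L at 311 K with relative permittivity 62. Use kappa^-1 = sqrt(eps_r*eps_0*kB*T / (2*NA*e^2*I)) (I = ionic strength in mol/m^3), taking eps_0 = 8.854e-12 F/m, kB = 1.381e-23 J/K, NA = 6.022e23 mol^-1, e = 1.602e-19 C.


Ionic strength I = 0.287 * 1^2 * 1000 = 287 mol/m^3
kappa^-1 = sqrt(62 * 8.854e-12 * 1.381e-23 * 311 / (2 * 6.022e23 * (1.602e-19)^2 * 287))
kappa^-1 = 0.516 nm

0.516


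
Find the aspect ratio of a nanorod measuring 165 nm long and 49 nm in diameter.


Aspect ratio AR = length / diameter
AR = 165 / 49
AR = 3.37

3.37


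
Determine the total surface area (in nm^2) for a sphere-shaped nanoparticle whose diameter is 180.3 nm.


Radius r = 180.3/2 = 90.15 nm
Surface area SA = 4 * pi * r^2
SA = 4 * pi * (90.15)^2
SA = 102127.18 nm^2

102127.18


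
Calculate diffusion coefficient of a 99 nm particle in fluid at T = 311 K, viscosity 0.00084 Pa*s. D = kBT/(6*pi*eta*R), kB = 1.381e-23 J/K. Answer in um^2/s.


Radius R = 99/2 = 49.5 nm = 4.95e-08 m
D = kB*T / (6*pi*eta*R)
D = 1.381e-23 * 311 / (6 * pi * 0.00084 * 4.95e-08)
D = 5.47985e-12 m^2/s = 5.48 um^2/s

5.48


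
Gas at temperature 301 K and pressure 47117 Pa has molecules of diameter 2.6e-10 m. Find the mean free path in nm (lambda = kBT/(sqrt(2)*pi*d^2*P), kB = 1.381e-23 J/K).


Mean free path: lambda = kB*T / (sqrt(2) * pi * d^2 * P)
lambda = 1.381e-23 * 301 / (sqrt(2) * pi * (2.6e-10)^2 * 47117)
lambda = 2.93745e-07 m
lambda = 293.75 nm

293.75


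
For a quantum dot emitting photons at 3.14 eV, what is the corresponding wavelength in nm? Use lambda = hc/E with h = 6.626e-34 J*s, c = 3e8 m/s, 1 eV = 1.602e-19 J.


Convert energy: E = 3.14 eV = 3.14 * 1.602e-19 = 5.03028e-19 J
lambda = h*c / E = 6.626e-34 * 3e8 / 5.03028e-19
lambda = 3.95167e-07 m = 395.2 nm

395.2


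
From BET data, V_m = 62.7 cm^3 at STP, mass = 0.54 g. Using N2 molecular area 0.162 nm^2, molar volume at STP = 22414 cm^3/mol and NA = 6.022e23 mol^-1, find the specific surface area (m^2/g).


Number of moles in monolayer = V_m / 22414 = 62.7 / 22414 = 0.00279736
Number of molecules = moles * NA = 0.00279736 * 6.022e23
SA = molecules * sigma / mass
SA = (62.7 / 22414) * 6.022e23 * 0.162e-18 / 0.54
SA = 505.4 m^2/g

505.4


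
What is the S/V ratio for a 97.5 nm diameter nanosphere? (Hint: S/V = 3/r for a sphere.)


Radius r = 97.5/2 = 48.75 nm
S/V = 3 / r = 3 / 48.75
S/V = 0.0615 nm^-1

0.0615


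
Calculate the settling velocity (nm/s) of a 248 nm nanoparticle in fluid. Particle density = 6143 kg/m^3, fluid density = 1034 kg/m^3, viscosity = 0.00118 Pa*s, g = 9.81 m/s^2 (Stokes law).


Radius R = 248/2 nm = 1.24e-07 m
Density difference = 6143 - 1034 = 5109 kg/m^3
v = 2 * R^2 * (rho_p - rho_f) * g / (9 * eta)
v = 2 * (1.24e-07)^2 * 5109 * 9.81 / (9 * 0.00118)
v = 1.45129e-07 m/s = 145.1289 nm/s

145.1289


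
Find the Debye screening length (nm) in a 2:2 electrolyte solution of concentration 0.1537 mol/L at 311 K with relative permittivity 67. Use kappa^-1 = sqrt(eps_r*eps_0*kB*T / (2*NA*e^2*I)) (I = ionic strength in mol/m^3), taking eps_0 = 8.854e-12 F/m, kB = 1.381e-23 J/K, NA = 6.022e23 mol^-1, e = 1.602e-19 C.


Ionic strength I = 0.1537 * 2^2 * 1000 = 614.8 mol/m^3
kappa^-1 = sqrt(67 * 8.854e-12 * 1.381e-23 * 311 / (2 * 6.022e23 * (1.602e-19)^2 * 614.8))
kappa^-1 = 0.366 nm

0.366


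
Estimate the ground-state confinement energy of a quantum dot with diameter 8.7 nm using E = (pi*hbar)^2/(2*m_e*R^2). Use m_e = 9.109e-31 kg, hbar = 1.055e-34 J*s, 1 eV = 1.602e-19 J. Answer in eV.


Radius R = 8.7/2 = 4.35 nm = 4.35e-09 m
E = (pi * 1.055e-34)^2 / (2 * 9.109e-31 * (4.35e-09)^2)
E(J) = 3.18658e-21
E = E(J) / 1.602e-19 = 0.0199 eV

0.0199


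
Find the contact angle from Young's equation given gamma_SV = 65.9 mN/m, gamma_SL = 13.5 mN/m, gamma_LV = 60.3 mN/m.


cos(theta) = (gamma_SV - gamma_SL) / gamma_LV
cos(theta) = (65.9 - 13.5) / 60.3
cos(theta) = 0.868988
theta = arccos(0.868988) = 29.66 degrees

29.66


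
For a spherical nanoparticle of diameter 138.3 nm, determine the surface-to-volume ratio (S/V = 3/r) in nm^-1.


Radius r = 138.3/2 = 69.15 nm
S/V = 3 / r = 3 / 69.15
S/V = 0.0434 nm^-1

0.0434


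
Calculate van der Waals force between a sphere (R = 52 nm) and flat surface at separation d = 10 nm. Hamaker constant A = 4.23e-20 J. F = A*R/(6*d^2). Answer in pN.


Convert to SI: R = 52 nm = 5.2e-08 m, d = 10 nm = 1e-08 m
F = A * R / (6 * d^2)
F = 4.23e-20 * 5.2e-08 / (6 * (1e-08)^2)
F = 3.666e-12 N = 3.666 pN

3.666


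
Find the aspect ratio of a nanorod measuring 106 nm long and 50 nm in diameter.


Aspect ratio AR = length / diameter
AR = 106 / 50
AR = 2.12

2.12


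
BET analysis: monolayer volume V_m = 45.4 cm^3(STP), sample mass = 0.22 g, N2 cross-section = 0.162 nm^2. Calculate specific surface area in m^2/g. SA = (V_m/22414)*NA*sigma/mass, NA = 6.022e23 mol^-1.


Number of moles in monolayer = V_m / 22414 = 45.4 / 22414 = 0.00202552
Number of molecules = moles * NA = 0.00202552 * 6.022e23
SA = molecules * sigma / mass
SA = (45.4 / 22414) * 6.022e23 * 0.162e-18 / 0.22
SA = 898.2 m^2/g

898.2


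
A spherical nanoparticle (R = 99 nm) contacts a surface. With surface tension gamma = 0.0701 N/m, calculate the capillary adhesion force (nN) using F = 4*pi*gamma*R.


Convert radius: R = 99 nm = 9.9e-08 m
F = 4 * pi * gamma * R
F = 4 * pi * 0.0701 * 9.9e-08
F = 8.72094e-08 N = 87.2094 nN

87.2094


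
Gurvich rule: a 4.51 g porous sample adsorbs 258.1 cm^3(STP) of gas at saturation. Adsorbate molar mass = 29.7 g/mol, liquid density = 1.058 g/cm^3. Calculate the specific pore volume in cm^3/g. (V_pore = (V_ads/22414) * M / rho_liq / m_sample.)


Moles adsorbed n = V_ads / 22414 = 258.1 / 22414 = 1.151512e-02 mol
Liquid volume V_liq = n * M / rho_liq = 1.151512e-02 * 29.7 / 1.058 = 0.32325 cm^3
Specific pore volume V_pore = V_liq / m_sample = 0.32325 / 4.51
V_pore = 0.0717 cm^3/g

0.0717


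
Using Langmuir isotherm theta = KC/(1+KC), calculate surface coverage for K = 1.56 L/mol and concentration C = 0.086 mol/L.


Langmuir isotherm: theta = K*C / (1 + K*C)
K*C = 1.56 * 0.086 = 0.13416
theta = 0.13416 / (1 + 0.13416) = 0.13416 / 1.13416
theta = 0.1183

0.1183


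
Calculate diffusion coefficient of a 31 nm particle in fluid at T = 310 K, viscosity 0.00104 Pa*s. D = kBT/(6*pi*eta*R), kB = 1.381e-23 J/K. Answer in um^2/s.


Radius R = 31/2 = 15.5 nm = 1.55e-08 m
D = kB*T / (6*pi*eta*R)
D = 1.381e-23 * 310 / (6 * pi * 0.00104 * 1.55e-08)
D = 1.40893e-11 m^2/s = 14.089 um^2/s

14.089


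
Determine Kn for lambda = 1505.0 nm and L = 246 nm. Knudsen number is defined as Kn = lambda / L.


Knudsen number Kn = lambda / L
Kn = 1505.0 / 246
Kn = 6.1179

6.1179


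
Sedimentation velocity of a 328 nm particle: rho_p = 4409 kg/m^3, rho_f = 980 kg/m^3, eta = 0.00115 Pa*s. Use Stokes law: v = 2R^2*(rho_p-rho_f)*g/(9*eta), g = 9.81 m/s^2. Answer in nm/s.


Radius R = 328/2 nm = 1.64e-07 m
Density difference = 4409 - 980 = 3429 kg/m^3
v = 2 * R^2 * (rho_p - rho_f) * g / (9 * eta)
v = 2 * (1.64e-07)^2 * 3429 * 9.81 / (9 * 0.00115)
v = 1.74829e-07 m/s = 174.8291 nm/s

174.8291


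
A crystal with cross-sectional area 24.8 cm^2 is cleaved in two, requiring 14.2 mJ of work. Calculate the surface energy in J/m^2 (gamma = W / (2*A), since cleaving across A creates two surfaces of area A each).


Convert: A = 24.8 cm^2 = 0.00248 m^2, W = 14.2 mJ = 0.0142 J
Cleaving exposes two faces of area A, so total new surface = 2*A and gamma = W / (2*A)
gamma = 0.0142 / (2 * 0.00248)
gamma = 2.863 J/m^2

2.863


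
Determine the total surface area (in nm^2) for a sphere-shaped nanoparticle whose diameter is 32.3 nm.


Radius r = 32.3/2 = 16.15 nm
Surface area SA = 4 * pi * r^2
SA = 4 * pi * (16.15)^2
SA = 3277.59 nm^2

3277.59


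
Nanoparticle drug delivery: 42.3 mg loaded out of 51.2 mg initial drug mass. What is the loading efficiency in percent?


Drug loading efficiency = (drug loaded / drug initial) * 100
DLE = 42.3 / 51.2 * 100
DLE = 0.8262 * 100
DLE = 82.62%

82.62


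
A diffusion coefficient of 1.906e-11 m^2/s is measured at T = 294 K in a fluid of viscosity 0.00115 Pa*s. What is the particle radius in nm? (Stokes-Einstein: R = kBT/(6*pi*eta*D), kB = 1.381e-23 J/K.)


Stokes-Einstein: R = kB*T / (6*pi*eta*D)
R = 1.381e-23 * 294 / (6 * pi * 0.00115 * 1.906e-11)
R = 9.82696e-09 m = 9.83 nm

9.83


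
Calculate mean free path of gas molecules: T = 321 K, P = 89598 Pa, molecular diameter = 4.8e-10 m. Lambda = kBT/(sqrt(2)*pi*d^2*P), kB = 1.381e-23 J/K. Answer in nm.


Mean free path: lambda = kB*T / (sqrt(2) * pi * d^2 * P)
lambda = 1.381e-23 * 321 / (sqrt(2) * pi * (4.8e-10)^2 * 89598)
lambda = 4.8334e-08 m
lambda = 48.33 nm

48.33


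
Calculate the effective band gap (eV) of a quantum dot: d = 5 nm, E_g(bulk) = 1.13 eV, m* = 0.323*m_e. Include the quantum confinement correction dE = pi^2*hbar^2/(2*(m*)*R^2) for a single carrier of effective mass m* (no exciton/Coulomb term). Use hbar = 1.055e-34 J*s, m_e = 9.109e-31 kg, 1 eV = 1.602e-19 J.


Radius R = 5/2 nm = 2.5e-09 m
Confinement energy dE = pi^2 * hbar^2 / (2 * m_eff * m_e * R^2)
dE = pi^2 * (1.055e-34)^2 / (2 * 0.323 * 9.109e-31 * (2.5e-09)^2) J, divided by 1.602e-19 J/eV
dE = 0.1864 eV
Total band gap = E_g(bulk) + dE = 1.13 + 0.1864 = 1.3164 eV

1.3164


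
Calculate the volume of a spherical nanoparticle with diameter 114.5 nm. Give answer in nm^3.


Radius r = 114.5/2 = 57.25 nm
Volume V = (4/3) * pi * r^3
V = (4/3) * pi * (57.25)^3
V = 785986.49 nm^3

785986.49


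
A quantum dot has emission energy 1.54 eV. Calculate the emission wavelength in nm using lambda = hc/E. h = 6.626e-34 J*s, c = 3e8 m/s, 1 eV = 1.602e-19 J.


Convert energy: E = 1.54 eV = 1.54 * 1.602e-19 = 2.46708e-19 J
lambda = h*c / E = 6.626e-34 * 3e8 / 2.46708e-19
lambda = 8.0573e-07 m = 805.7 nm

805.7


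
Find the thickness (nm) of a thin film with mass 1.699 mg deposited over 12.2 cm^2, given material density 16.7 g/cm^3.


Convert: m = 1.699 mg = 1.6990e-06 kg, A = 12.2 cm^2 = 1.2200e-03 m^2, rho = 16.7 g/cm^3 = 16700 kg/m^3
t = m / (A * rho)
t = 1.6990e-06 / (1.2200e-03 * 16700)
t = 8.3391e-08 m = 83.4 nm

83.4


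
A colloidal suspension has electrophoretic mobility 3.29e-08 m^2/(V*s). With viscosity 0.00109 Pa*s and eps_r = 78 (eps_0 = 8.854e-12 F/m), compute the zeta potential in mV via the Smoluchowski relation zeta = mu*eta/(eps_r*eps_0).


Smoluchowski equation: zeta = mu * eta / (eps_r * eps_0)
zeta = 3.29e-08 * 0.00109 / (78 * 8.854e-12)
zeta = 0.051926 V = 51.93 mV

51.93


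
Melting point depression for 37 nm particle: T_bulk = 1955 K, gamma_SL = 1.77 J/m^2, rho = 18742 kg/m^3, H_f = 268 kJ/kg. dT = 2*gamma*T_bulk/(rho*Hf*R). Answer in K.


Radius R = 37/2 = 18.5 nm = 1.85e-08 m
Convert H_f = 268 kJ/kg = 268000 J/kg
dT = 2 * gamma_SL * T_bulk / (rho * H_f * R)
dT = 2 * 1.77 * 1955 / (18742 * 268000 * 1.85e-08)
dT = 74.5 K

74.5


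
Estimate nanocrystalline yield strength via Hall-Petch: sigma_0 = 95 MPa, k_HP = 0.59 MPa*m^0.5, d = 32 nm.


d = 32 nm = 3.2e-08 m
sqrt(d) = 0.0001788854
Hall-Petch contribution = k / sqrt(d) = 0.59 / 0.0001788854 = 3298.2 MPa
sigma = sigma_0 + k/sqrt(d) = 95 + 3298.2 = 3393.2 MPa

3393.2


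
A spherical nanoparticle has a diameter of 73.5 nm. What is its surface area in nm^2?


Radius r = 73.5/2 = 36.75 nm
Surface area SA = 4 * pi * r^2
SA = 4 * pi * (36.75)^2
SA = 16971.67 nm^2

16971.67


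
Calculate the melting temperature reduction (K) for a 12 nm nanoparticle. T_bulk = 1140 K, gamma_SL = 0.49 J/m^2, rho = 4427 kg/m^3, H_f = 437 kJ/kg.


Radius R = 12/2 = 6 nm = 6e-09 m
Convert H_f = 437 kJ/kg = 437000 J/kg
dT = 2 * gamma_SL * T_bulk / (rho * H_f * R)
dT = 2 * 0.49 * 1140 / (4427 * 437000 * 6e-09)
dT = 96.2 K

96.2


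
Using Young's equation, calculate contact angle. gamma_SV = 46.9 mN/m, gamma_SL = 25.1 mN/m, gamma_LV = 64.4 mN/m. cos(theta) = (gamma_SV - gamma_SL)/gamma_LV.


cos(theta) = (gamma_SV - gamma_SL) / gamma_LV
cos(theta) = (46.9 - 25.1) / 64.4
cos(theta) = 0.338509
theta = arccos(0.338509) = 70.21 degrees

70.21


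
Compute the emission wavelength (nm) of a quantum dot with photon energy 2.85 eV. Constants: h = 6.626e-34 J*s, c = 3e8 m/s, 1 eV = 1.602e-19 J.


Convert energy: E = 2.85 eV = 2.85 * 1.602e-19 = 4.5657e-19 J
lambda = h*c / E = 6.626e-34 * 3e8 / 4.5657e-19
lambda = 4.35377e-07 m = 435.4 nm

435.4


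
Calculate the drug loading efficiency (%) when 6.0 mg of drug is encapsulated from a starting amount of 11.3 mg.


Drug loading efficiency = (drug loaded / drug initial) * 100
DLE = 6.0 / 11.3 * 100
DLE = 0.531 * 100
DLE = 53.1%

53.1


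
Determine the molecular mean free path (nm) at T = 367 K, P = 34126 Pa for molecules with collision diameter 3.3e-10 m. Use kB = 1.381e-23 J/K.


Mean free path: lambda = kB*T / (sqrt(2) * pi * d^2 * P)
lambda = 1.381e-23 * 367 / (sqrt(2) * pi * (3.3e-10)^2 * 34126)
lambda = 3.0696e-07 m
lambda = 306.96 nm

306.96


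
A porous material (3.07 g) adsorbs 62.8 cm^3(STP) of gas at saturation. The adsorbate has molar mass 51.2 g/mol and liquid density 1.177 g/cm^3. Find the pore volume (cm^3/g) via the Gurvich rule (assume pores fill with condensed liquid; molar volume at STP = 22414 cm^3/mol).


Moles adsorbed n = V_ads / 22414 = 62.8 / 22414 = 2.801820e-03 mol
Liquid volume V_liq = n * M / rho_liq = 2.801820e-03 * 51.2 / 1.177 = 0.12188 cm^3
Specific pore volume V_pore = V_liq / m_sample = 0.12188 / 3.07
V_pore = 0.0397 cm^3/g

0.0397


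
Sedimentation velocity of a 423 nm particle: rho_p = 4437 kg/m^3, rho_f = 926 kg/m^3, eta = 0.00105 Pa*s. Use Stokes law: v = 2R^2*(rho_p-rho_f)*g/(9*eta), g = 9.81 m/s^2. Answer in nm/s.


Radius R = 423/2 nm = 2.115e-07 m
Density difference = 4437 - 926 = 3511 kg/m^3
v = 2 * R^2 * (rho_p - rho_f) * g / (9 * eta)
v = 2 * (2.115e-07)^2 * 3511 * 9.81 / (9 * 0.00105)
v = 3.26076e-07 m/s = 326.0759 nm/s

326.0759


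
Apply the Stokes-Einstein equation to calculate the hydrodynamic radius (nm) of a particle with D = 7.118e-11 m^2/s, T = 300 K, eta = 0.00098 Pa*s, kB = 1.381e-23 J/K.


Stokes-Einstein: R = kB*T / (6*pi*eta*D)
R = 1.381e-23 * 300 / (6 * pi * 0.00098 * 7.118e-11)
R = 3.15086e-09 m = 3.15 nm

3.15


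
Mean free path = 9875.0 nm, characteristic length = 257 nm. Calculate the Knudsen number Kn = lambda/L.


Knudsen number Kn = lambda / L
Kn = 9875.0 / 257
Kn = 38.4241

38.4241


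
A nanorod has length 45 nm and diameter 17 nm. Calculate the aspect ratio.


Aspect ratio AR = length / diameter
AR = 45 / 17
AR = 2.65

2.65


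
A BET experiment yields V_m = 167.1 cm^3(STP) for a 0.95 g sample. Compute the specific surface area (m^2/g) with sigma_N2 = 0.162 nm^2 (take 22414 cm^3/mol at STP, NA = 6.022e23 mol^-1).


Number of moles in monolayer = V_m / 22414 = 167.1 / 22414 = 0.00745516
Number of molecules = moles * NA = 0.00745516 * 6.022e23
SA = molecules * sigma / mass
SA = (167.1 / 22414) * 6.022e23 * 0.162e-18 / 0.95
SA = 765.6 m^2/g

765.6


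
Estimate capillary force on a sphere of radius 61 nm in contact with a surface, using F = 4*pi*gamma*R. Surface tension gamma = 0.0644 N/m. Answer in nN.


Convert radius: R = 61 nm = 6.1e-08 m
F = 4 * pi * gamma * R
F = 4 * pi * 0.0644 * 6.1e-08
F = 4.93657e-08 N = 49.3657 nN

49.3657


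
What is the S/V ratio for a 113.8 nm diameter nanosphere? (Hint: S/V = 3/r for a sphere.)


Radius r = 113.8/2 = 56.9 nm
S/V = 3 / r = 3 / 56.9
S/V = 0.0527 nm^-1

0.0527


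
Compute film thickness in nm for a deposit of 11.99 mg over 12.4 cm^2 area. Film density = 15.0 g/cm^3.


Convert: m = 11.99 mg = 1.1990e-05 kg, A = 12.4 cm^2 = 1.2400e-03 m^2, rho = 15.0 g/cm^3 = 15000 kg/m^3
t = m / (A * rho)
t = 1.1990e-05 / (1.2400e-03 * 15000)
t = 6.4462e-07 m = 644.6 nm

644.6


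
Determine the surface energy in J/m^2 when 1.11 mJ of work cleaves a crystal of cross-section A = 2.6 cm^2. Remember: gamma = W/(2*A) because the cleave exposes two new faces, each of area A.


Convert: A = 2.6 cm^2 = 0.00026 m^2, W = 1.11 mJ = 0.00111 J
Cleaving exposes two faces of area A, so total new surface = 2*A and gamma = W / (2*A)
gamma = 0.00111 / (2 * 0.00026)
gamma = 2.135 J/m^2

2.135


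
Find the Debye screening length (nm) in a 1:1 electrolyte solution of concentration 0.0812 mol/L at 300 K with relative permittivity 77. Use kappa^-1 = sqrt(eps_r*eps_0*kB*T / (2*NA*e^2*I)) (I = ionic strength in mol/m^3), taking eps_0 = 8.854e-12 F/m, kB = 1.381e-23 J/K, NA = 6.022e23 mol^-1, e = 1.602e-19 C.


Ionic strength I = 0.0812 * 1^2 * 1000 = 81.2 mol/m^3
kappa^-1 = sqrt(77 * 8.854e-12 * 1.381e-23 * 300 / (2 * 6.022e23 * (1.602e-19)^2 * 81.2))
kappa^-1 = 1.061 nm

1.061


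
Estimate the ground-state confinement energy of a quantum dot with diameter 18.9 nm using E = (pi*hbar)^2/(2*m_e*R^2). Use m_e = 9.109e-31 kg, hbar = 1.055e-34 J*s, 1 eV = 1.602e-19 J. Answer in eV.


Radius R = 18.9/2 = 9.45 nm = 9.45e-09 m
E = (pi * 1.055e-34)^2 / (2 * 9.109e-31 * (9.45e-09)^2)
E(J) = 6.75212e-22
E = E(J) / 1.602e-19 = 0.0042 eV

0.0042


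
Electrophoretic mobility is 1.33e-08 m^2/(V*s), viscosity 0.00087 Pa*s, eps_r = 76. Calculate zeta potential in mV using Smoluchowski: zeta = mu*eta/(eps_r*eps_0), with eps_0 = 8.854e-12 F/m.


Smoluchowski equation: zeta = mu * eta / (eps_r * eps_0)
zeta = 1.33e-08 * 0.00087 / (76 * 8.854e-12)
zeta = 0.017196 V = 17.2 mV

17.2


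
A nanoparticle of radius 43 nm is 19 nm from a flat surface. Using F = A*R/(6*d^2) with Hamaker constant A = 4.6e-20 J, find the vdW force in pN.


Convert to SI: R = 43 nm = 4.3e-08 m, d = 19 nm = 1.9e-08 m
F = A * R / (6 * d^2)
F = 4.6e-20 * 4.3e-08 / (6 * (1.9e-08)^2)
F = 9.13204e-13 N = 0.913 pN

0.913


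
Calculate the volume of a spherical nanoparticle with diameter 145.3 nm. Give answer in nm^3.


Radius r = 145.3/2 = 72.65 nm
Volume V = (4/3) * pi * r^3
V = (4/3) * pi * (72.65)^3
V = 1606184.63 nm^3

1606184.63


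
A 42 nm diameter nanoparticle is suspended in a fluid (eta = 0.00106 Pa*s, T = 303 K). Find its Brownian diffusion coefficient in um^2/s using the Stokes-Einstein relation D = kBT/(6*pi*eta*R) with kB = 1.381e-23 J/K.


Radius R = 42/2 = 21 nm = 2.1e-08 m
D = kB*T / (6*pi*eta*R)
D = 1.381e-23 * 303 / (6 * pi * 0.00106 * 2.1e-08)
D = 9.97264e-12 m^2/s = 9.973 um^2/s

9.973


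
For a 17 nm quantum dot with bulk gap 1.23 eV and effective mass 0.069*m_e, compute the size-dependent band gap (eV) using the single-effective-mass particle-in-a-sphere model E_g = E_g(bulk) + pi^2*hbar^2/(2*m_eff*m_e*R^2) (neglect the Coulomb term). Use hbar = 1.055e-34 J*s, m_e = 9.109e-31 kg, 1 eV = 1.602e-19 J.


Radius R = 17/2 nm = 8.5e-09 m
Confinement energy dE = pi^2 * hbar^2 / (2 * m_eff * m_e * R^2)
dE = pi^2 * (1.055e-34)^2 / (2 * 0.069 * 9.109e-31 * (8.5e-09)^2) J, divided by 1.602e-19 J/eV
dE = 0.0755 eV
Total band gap = E_g(bulk) + dE = 1.23 + 0.0755 = 1.3055 eV

1.3055
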